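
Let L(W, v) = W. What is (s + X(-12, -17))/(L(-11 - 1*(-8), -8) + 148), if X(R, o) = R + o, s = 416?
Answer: 387/145 ≈ 2.6690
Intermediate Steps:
(s + X(-12, -17))/(L(-11 - 1*(-8), -8) + 148) = (416 + (-12 - 17))/((-11 - 1*(-8)) + 148) = (416 - 29)/((-11 + 8) + 148) = 387/(-3 + 148) = 387/145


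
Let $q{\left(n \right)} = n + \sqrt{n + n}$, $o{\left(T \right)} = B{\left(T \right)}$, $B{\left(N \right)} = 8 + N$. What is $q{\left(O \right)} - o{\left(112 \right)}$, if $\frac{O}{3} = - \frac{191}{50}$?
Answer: $- \frac{6573}{50} + \frac{i \sqrt{573}}{5} \approx -131.46 + 4.7875 i$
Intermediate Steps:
$o{\left(T \right)} = 8 + T$
$O = - \frac{573}{50}$ ($O = 3 \left(- \frac{191}{50}\right) = - \frac{573}{50} \approx -11.46$)
$q{\left(n \right)} = n + \sqrt{2} \sqrt{n}$ ($q{\left(n \right)} = n + \sqrt{2 n} = n + \sqrt{2} \sqrt{n}$)
$q{\left(O \right)} - o{\left(112 \right)} = \left(- \frac{573}{50} + \sqrt{2} \sqrt{- \frac{573}{50}}\right) - \left(8 + 112\right) = \left(- \frac{573}{50} + \sqrt{2} \frac{i \sqrt{1146}}{10}\right) - 120 = \left(- \frac{573}{50} + \frac{i \sqrt{573}}{5}\right) - 120 = - \frac{6573}{50} + \frac{i \sqrt{573}}{5}$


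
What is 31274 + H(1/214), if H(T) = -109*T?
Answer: 6692527/214 ≈ 31274.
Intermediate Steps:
31274 + H(1/214) = 31274 - 109/214 = 6692527/214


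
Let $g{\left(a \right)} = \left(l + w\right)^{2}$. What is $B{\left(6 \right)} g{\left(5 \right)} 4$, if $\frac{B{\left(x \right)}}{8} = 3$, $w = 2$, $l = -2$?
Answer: $0$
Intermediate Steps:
$B{\left(x \right)} = 24$ ($B{\left(x \right)} = 8 \cdot 3 = 24$)
$g{\left(a \right)} = 0$ ($g{\left(a \right)} = \left(-2 + 2\right)^{2} = 0^{2} = 0$)
$B{\left(6 \right)} g{\left(5 \right)} 4 = 24 \cdot 0 \cdot 4 = 0 \cdot 4 = 0$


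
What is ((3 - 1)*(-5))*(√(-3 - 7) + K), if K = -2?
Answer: 20 - 10*I*√10 ≈ 20.0 - 31.623*I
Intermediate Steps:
((3 - 1)*(-5))*(√(-3 - 7) + K) = ((3 - 1)*(-5))*(√(-3 - 7) - 2) = (2*(-5))*(√(-10) - 2) = -10*(I*√10 - 2) = -10*(-2 + I*√10) = 20 - 10*I*√10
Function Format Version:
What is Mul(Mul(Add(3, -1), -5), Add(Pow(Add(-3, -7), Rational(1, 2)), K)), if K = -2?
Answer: Add(20, Mul(-10, I, Pow(10, Rational(1, 2)))) ≈ Add(20.000, Mul(-31.623, I))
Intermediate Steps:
Mul(Mul(Add(3, -1), -5), Add(Pow(Add(-3, -7), Rational(1, 2)), K)) = Mul(Mul(Add(3, -1), -5), Add(Pow(Add(-3, -7), Rational(1, 2)), -2)) = Mul(Mul(2, -5), Add(Pow(-10, Rational(1, 2)), -2)) = Mul(-10, Add(Mul(I, Pow(10, Rational(1, 2))), -2)) = Mul(-10, Add(-2, Mul(I, Pow(10, Rational(1, 2))))) = Add(20, Mul(-10, I, Pow(10, Rational(1, 2))))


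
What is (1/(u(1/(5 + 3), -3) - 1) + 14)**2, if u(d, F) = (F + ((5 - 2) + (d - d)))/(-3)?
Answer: 169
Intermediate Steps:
u(d, F) = -1 - F/3 (u(d, F) = (F + (3 + 0))*(-1/3) = (F + 3)*(-1/3) = (3 + F)*(-1/3) = -1 - F/3)
(1/(u(1/(5 + 3), -3) - 1) + 14)**2 = (1/((-1 - 1/3*(-3)) - 1) + 14)**2 = (1/((-1 + 1) - 1) + 14)**2 = (1/(0 - 1) + 14)**2 = (1/(-1) + 14)**2 = (-1 + 14)**2 = 13**2 = 169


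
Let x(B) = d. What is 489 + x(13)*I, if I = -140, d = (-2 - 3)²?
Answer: -3011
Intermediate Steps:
d = 25 (d = (-5)² = 25)
x(B) = 25
489 + x(13)*I = 489 + 25*(-140) = 489 - 3500 = -3011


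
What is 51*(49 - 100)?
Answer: -2601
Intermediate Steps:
51*(49 - 100) = 51*(-51) = -2601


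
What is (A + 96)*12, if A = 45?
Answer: 1692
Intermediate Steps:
(A + 96)*12 = (45 + 96)*12 = 141*12 = 1692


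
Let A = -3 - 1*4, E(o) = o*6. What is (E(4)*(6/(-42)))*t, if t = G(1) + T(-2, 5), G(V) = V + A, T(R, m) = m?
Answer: 24/7 ≈ 3.4286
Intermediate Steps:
E(o) = 6*o
A = -7 (A = -3 - 4 = -7)
G(V) = -7 + V (G(V) = V - 7 = -7 + V)
t = -1 (t = (-7 + 1) + 5 = -6 + 5 = -1)
(E(4)*(6/(-42)))*t = ((6*4)*(6/(-42)))*(-1) = (24*(6*(-1/42)))*(-1) = (24*(-1/7))*(-1) = -24/7*(-1) = 24/7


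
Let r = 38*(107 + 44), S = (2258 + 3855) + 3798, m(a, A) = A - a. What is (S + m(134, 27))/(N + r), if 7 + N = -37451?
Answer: -2451/7930 ≈ -0.30908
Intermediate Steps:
S = 9911 (S = 6113 + 3798 = 9911)
N = -37458 (N = -7 - 37451 = -37458)
r = 5738 (r = 38*151 = 5738)
(S + m(134, 27))/(N + r) = (9911 + (27 - 1*134))/(-37458 + 5738) = (9911 + (27 - 134))/(-31720) = (9911 - 107)*(-1/31720) = 9804*(-1/31720) = -2451/7930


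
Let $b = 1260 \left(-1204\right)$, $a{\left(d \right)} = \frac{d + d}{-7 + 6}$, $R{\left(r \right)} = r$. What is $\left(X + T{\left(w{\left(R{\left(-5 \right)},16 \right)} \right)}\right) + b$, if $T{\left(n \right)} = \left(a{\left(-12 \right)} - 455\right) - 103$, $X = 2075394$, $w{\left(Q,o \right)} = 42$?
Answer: $557820$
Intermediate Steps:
$a{\left(d \right)} = - 2 d$ ($a{\left(d \right)} = \frac{2 d}{-1} = 2 d \left(-1\right) = - 2 d$)
$b = -1517040$
$T{\left(n \right)} = -534$ ($T{\left(n \right)} = \left(\left(-2\right) \left(-12\right) - 455\right) - 103 = \left(24 - 455\right) - 103 = -431 - 103 = -534$)
$\left(X + T{\left(w{\left(R{\left(-5 \right)},16 \right)} \right)}\right) + b = \left(2075394 - 534\right) - 1517040 = 2074860 - 1517040 = 557820$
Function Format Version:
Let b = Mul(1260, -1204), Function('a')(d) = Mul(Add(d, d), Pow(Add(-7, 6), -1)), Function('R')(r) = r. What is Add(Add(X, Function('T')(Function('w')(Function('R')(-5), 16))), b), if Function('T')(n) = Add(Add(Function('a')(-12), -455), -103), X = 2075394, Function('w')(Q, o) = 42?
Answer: 557820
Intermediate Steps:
Function('a')(d) = Mul(-2, d) (Function('a')(d) = Mul(Mul(2, d), Pow(-1, -1)) = Mul(Mul(2, d), -1) = Mul(-2, d))
b = -1517040
Function('T')(n) = -534 (Function('T')(n) = Add(Add(Mul(-2, -12), -455), -103) = Add(Add(24, -455), -103) = Add(-431, -103) = -534)
Add(Add(X, Function('T')(Function('w')(Function('R')(-5), 16))), b) = Add(Add(2075394, -534), -1517040) = Add(2074860, -1517040) = 557820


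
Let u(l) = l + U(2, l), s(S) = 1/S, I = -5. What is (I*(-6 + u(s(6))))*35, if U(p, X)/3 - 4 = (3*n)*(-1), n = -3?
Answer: -34825/6 ≈ -5804.2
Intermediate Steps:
s(S) = 1/S
U(p, X) = 39 (U(p, X) = 12 + 3*((3*(-3))*(-1)) = 12 + 3*(-9*(-1)) = 12 + 3*9 = 12 + 27 = 39)
u(l) = 39 + l (u(l) = l + 39 = 39 + l)
(I*(-6 + u(s(6))))*35 = -5*(-6 + (39 + 1/6))*35 = -5*(-6 + (39 + ⅙))*35 = -5*(-6 + 235/6)*35 = -5*199/6*35 = -995/6*35 = -34825/6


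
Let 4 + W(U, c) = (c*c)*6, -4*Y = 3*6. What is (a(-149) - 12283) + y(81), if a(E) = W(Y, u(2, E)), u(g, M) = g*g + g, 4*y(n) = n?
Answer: -48203/4 ≈ -12051.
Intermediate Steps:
y(n) = n/4
u(g, M) = g + g**2 (u(g, M) = g**2 + g = g + g**2)
Y = -9/2 (Y = -3*6/4 = -1/4*18 = -9/2 ≈ -4.5000)
W(U, c) = -4 + 6*c**2 (W(U, c) = -4 + (c*c)*6 = -4 + c**2*6 = -4 + 6*c**2)
a(E) = 212 (a(E) = -4 + 6*(2*(1 + 2))**2 = -4 + 6*(2*3)**2 = -4 + 6*6**2 = -4 + 6*36 = -4 + 216 = 212)
(a(-149) - 12283) + y(81) = (212 - 12283) + (1/4)*81 = -12071 + 81/4 = -48203/4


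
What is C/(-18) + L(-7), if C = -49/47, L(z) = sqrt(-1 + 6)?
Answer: 49/846 + sqrt(5) ≈ 2.2940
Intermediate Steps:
L(z) = sqrt(5)
C = -49/47 (C = -49*1/47 = -49/47 ≈ -1.0426)
C/(-18) + L(-7) = -49/47/(-18) + sqrt(5) = -1/18*(-49/47) + sqrt(5) = 49/846 + sqrt(5)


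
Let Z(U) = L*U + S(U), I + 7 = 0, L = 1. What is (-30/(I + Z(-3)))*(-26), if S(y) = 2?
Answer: -195/2 ≈ -97.500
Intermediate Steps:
I = -7 (I = -7 + 0 = -7)
Z(U) = 2 + U (Z(U) = 1*U + 2 = U + 2 = 2 + U)
(-30/(I + Z(-3)))*(-26) = (-30/(-7 + (2 - 3)))*(-26) = (-30/(-7 - 1))*(-26) = (-30/(-8))*(-26) = -⅛*(-30)*(-26) = (15/4)*(-26) = -195/2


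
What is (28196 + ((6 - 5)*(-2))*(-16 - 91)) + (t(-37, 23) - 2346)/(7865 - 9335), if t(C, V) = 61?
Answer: 8352997/294 ≈ 28412.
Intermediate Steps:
(28196 + ((6 - 5)*(-2))*(-16 - 91)) + (t(-37, 23) - 2346)/(7865 - 9335) = (28196 + ((6 - 5)*(-2))*(-16 - 91)) + (61 - 2346)/(7865 - 9335) = (28196 + (1*(-2))*(-107)) - 2285/(-1470) = (28196 - 2*(-107)) - 2285*(-1/1470) = (28196 + 214) + 457/294 = 28410 + 457/294 = 8352997/294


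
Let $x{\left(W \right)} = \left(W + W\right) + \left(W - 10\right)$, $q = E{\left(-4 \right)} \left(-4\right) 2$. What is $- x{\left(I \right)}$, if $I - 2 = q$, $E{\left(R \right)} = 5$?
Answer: $124$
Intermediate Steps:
$q = -40$ ($q = 5 \left(-4\right) 2 = \left(-20\right) 2 = -40$)
$I = -38$ ($I = 2 - 40 = -38$)
$x{\left(W \right)} = -10 + 3 W$ ($x{\left(W \right)} = 2 W + \left(-10 + W\right) = -10 + 3 W$)
$- x{\left(I \right)} = - (-10 + 3 \left(-38\right)) = - (-10 - 114) = \left(-1\right) \left(-124\right) = 124$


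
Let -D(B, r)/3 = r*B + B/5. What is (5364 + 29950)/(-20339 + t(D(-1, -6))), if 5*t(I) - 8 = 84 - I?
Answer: -441425/253964 ≈ -1.7381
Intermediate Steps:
D(B, r) = -3*B/5 - 3*B*r (D(B, r) = -3*(r*B + B/5) = -3*(B*r + B*(⅕)) = -3*(B*r + B/5) = -3*(B/5 + B*r) = -3*B/5 - 3*B*r)
t(I) = 92/5 - I/5 (t(I) = 8/5 + (84 - I)/5 = 8/5 + (84/5 - I/5) = 92/5 - I/5)
(5364 + 29950)/(-20339 + t(D(-1, -6))) = (5364 + 29950)/(-20339 + (92/5 - (-3)*(-1)*(1 + 5*(-6))/25)) = 35314/(-20339 + (92/5 - (-3)*(-1)*(1 - 30)/25)) = 35314/(-20339 + (92/5 - (-3)*(-1)*(-29)/25)) = 35314/(-20339 + (92/5 - ⅕*(-87/5))) = 35314/(-20339 + (92/5 + 87/25)) = 35314/(-20339 + 547/25) = 35314/(-507928/25) = 35314*(-25/507928) = -441425/253964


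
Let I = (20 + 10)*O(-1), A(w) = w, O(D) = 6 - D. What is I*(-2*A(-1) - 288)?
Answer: -60060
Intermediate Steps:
I = 210 (I = (20 + 10)*(6 - 1*(-1)) = 30*(6 + 1) = 30*7 = 210)
I*(-2*A(-1) - 288) = 210*(-2*(-1) - 288) = 210*(2 - 288) = 210*(-286) = -60060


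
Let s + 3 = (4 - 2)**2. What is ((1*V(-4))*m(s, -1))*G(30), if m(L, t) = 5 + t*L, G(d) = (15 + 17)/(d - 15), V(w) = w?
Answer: -512/15 ≈ -34.133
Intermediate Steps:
s = 1 (s = -3 + (4 - 2)**2 = -3 + 2**2 = -3 + 4 = 1)
G(d) = 32/(-15 + d)
m(L, t) = 5 + L*t
((1*V(-4))*m(s, -1))*G(30) = ((1*(-4))*(5 + 1*(-1)))*(32/(-15 + 30)) = (-4*(5 - 1))*(32/15) = (-4*4)*(32*(1/15)) = -16*32/15 = -512/15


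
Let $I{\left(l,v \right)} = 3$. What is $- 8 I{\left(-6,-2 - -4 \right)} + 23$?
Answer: $-1$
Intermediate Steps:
$- 8 I{\left(-6,-2 - -4 \right)} + 23 = \left(-8\right) 3 + 23 = -24 + 23 = -1$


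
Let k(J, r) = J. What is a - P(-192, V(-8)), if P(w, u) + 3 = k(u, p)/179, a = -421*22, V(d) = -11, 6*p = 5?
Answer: -1657350/179 ≈ -9258.9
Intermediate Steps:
p = 5/6 (p = (1/6)*5 = 5/6 ≈ 0.83333)
a = -9262
P(w, u) = -3 + u/179
a - P(-192, V(-8)) = -9262 - (-3 + (1/179)*(-11)) = -9262 - (-3 - 11/179) = -9262 - 1*(-548/179) = -9262 + 548/179 = -1657350/179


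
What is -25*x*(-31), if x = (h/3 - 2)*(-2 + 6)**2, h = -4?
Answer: -124000/3 ≈ -41333.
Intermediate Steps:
x = -160/3 (x = (-4/3 - 2)*(-2 + 6)**2 = (-4*1/3 - 2)*4**2 = (-4/3 - 2)*16 = -10/3*16 = -160/3 ≈ -53.333)
-25*x*(-31) = -25*(-160/3)*(-31) = (4000/3)*(-31) = -124000/3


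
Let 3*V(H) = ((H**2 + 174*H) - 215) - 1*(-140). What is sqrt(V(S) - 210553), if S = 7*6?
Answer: I*sqrt(207554) ≈ 455.58*I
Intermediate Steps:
S = 42
V(H) = -25 + 58*H + H**2/3 (V(H) = (((H**2 + 174*H) - 215) - 1*(-140))/3 = ((-215 + H**2 + 174*H) + 140)/3 = (-75 + H**2 + 174*H)/3 = -25 + 58*H + H**2/3)
sqrt(V(S) - 210553) = sqrt((-25 + 58*42 + (1/3)*42**2) - 210553) = sqrt((-25 + 2436 + (1/3)*1764) - 210553) = sqrt((-25 + 2436 + 588) - 210553) = sqrt(2999 - 210553) = sqrt(-207554) = I*sqrt(207554)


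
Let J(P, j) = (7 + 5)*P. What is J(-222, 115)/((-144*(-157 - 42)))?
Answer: -37/398 ≈ -0.092965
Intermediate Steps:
J(P, j) = 12*P
J(-222, 115)/((-144*(-157 - 42))) = (12*(-222))/((-144*(-157 - 42))) = -2664/((-144*(-199))) = -2664/28656 = -2664*1/28656 = -37/398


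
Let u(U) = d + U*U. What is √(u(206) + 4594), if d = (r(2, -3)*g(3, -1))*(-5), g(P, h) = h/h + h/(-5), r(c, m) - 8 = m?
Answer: 10*√470 ≈ 216.79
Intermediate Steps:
r(c, m) = 8 + m
g(P, h) = 1 - h/5 (g(P, h) = 1 + h*(-⅕) = 1 - h/5)
d = -30 (d = ((8 - 3)*(1 - ⅕*(-1)))*(-5) = (5*(1 + ⅕))*(-5) = (5*(6/5))*(-5) = 6*(-5) = -30)
u(U) = -30 + U² (u(U) = -30 + U*U = -30 + U²)
√(u(206) + 4594) = √((-30 + 206²) + 4594) = √((-30 + 42436) + 4594) = √(42406 + 4594) = √47000 = 10*√470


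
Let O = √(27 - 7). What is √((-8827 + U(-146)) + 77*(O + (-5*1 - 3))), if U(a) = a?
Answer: √(-9589 + 154*√5) ≈ 96.149*I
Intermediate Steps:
O = 2*√5 (O = √20 = 2*√5 ≈ 4.4721)
√((-8827 + U(-146)) + 77*(O + (-5*1 - 3))) = √((-8827 - 146) + 77*(2*√5 + (-5*1 - 3))) = √(-8973 + 77*(2*√5 + (-5 - 3))) = √(-8973 + 77*(2*√5 - 8)) = √(-8973 + 77*(-8 + 2*√5)) = √(-8973 + (-616 + 154*√5)) = √(-9589 + 154*√5)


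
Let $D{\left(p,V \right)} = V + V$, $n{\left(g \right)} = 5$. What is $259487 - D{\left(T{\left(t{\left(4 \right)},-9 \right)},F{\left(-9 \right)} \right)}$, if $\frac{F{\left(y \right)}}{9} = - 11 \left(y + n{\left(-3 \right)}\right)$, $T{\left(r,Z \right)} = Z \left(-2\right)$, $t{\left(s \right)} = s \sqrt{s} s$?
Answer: $258695$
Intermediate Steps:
$t{\left(s \right)} = s^{\frac{5}{2}}$ ($t{\left(s \right)} = s^{\frac{3}{2}} s = s^{\frac{5}{2}}$)
$T{\left(r,Z \right)} = - 2 Z$
$F{\left(y \right)} = -495 - 99 y$ ($F{\left(y \right)} = 9 \left(- 11 \left(y + 5\right)\right) = 9 \left(- 11 \left(5 + y\right)\right) = 9 \left(-55 - 11 y\right) = -495 - 99 y$)
$D{\left(p,V \right)} = 2 V$
$259487 - D{\left(T{\left(t{\left(4 \right)},-9 \right)},F{\left(-9 \right)} \right)} = 259487 - 2 \left(-495 - -891\right) = 259487 - 2 \left(-495 + 891\right) = 259487 - 2 \cdot 396 = 259487 - 792 = 258695$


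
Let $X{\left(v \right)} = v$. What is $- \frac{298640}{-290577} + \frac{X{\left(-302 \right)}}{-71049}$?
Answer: $\frac{7101942538}{6881735091} \approx 1.032$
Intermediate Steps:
$- \frac{298640}{-290577} + \frac{X{\left(-302 \right)}}{-71049} = - \frac{298640}{-290577} - \frac{302}{-71049} = \left(-298640\right) \left(- \frac{1}{290577}\right) - - \frac{302}{71049} = \frac{298640}{290577} + \frac{302}{71049} = \frac{7101942538}{6881735091}$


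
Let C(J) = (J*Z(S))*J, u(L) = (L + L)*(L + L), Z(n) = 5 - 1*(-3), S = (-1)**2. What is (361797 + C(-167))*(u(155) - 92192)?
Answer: 2285824372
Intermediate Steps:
S = 1
Z(n) = 8 (Z(n) = 5 + 3 = 8)
u(L) = 4*L**2 (u(L) = (2*L)*(2*L) = 4*L**2)
C(J) = 8*J**2 (C(J) = (J*8)*J = (8*J)*J = 8*J**2)
(361797 + C(-167))*(u(155) - 92192) = (361797 + 8*(-167)**2)*(4*155**2 - 92192) = (361797 + 8*27889)*(4*24025 - 92192) = (361797 + 223112)*(96100 - 92192) = 584909*3908 = 2285824372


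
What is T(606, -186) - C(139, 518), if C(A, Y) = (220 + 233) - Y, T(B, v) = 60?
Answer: 125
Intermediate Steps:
C(A, Y) = 453 - Y
T(606, -186) - C(139, 518) = 60 - (453 - 1*518) = 60 - (453 - 518) = 60 - 1*(-65) = 60 + 65 = 125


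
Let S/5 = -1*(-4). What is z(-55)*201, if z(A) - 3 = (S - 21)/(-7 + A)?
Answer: 37587/62 ≈ 606.24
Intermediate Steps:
S = 20 (S = 5*(-1*(-4)) = 5*4 = 20)
z(A) = 3 - 1/(-7 + A) (z(A) = 3 + (20 - 21)/(-7 + A) = 3 - 1/(-7 + A))
z(-55)*201 = ((-22 + 3*(-55))/(-7 - 55))*201 = ((-22 - 165)/(-62))*201 = -1/62*(-187)*201 = (187/62)*201 = 37587/62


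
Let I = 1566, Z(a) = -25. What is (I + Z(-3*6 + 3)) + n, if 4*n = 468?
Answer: 1658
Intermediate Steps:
n = 117 (n = (¼)*468 = 117)
(I + Z(-3*6 + 3)) + n = (1566 - 25) + 117 = 1541 + 117 = 1658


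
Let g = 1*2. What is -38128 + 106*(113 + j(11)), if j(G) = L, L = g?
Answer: -25938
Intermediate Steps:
g = 2
L = 2
j(G) = 2
-38128 + 106*(113 + j(11)) = -38128 + 106*(113 + 2) = -38128 + 106*115 = -38128 + 12190 = -25938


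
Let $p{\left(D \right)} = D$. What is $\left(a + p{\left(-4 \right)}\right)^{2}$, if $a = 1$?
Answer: $9$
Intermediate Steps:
$\left(a + p{\left(-4 \right)}\right)^{2} = \left(1 - 4\right)^{2} = \left(-3\right)^{2} = 9$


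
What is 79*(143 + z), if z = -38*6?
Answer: -6715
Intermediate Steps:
z = -228
79*(143 + z) = 79*(143 - 228) = 79*(-85) = -6715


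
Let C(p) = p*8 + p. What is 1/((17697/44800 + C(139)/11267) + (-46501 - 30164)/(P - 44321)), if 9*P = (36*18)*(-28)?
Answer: 23389138259200/50533727652963 ≈ 0.46284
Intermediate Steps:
P = -2016 (P = ((36*18)*(-28))/9 = (648*(-28))/9 = (⅑)*(-18144) = -2016)
C(p) = 9*p (C(p) = 8*p + p = 9*p)
1/((17697/44800 + C(139)/11267) + (-46501 - 30164)/(P - 44321)) = 1/((17697/44800 + (9*139)/11267) + (-46501 - 30164)/(-2016 - 44321)) = 1/((17697*(1/44800) + 1251*(1/11267)) - 76665/(-46337)) = 1/((17697/44800 + 1251/11267) - 76665*(-1/46337)) = 1/(255436899/504761600 + 76665/46337) = 1/(50533727652963/23389138259200) = 23389138259200/50533727652963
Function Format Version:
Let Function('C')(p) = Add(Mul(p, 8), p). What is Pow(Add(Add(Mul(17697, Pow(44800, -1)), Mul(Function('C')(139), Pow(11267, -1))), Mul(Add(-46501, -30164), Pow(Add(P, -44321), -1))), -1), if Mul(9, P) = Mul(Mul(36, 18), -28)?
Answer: Rational(23389138259200, 50533727652963) ≈ 0.46284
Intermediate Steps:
P = -2016 (P = Mul(Rational(1, 9), Mul(Mul(36, 18), -28)) = Mul(Rational(1, 9), Mul(648, -28)) = Mul(Rational(1, 9), -18144) = -2016)
Function('C')(p) = Mul(9, p) (Function('C')(p) = Add(Mul(8, p), p) = Mul(9, p))
Pow(Add(Add(Mul(17697, Pow(44800, -1)), Mul(Function('C')(139), Pow(11267, -1))), Mul(Add(-46501, -30164), Pow(Add(P, -44321), -1))), -1) = Pow(Add(Add(Mul(17697, Pow(44800, -1)), Mul(Mul(9, 139), Pow(11267, -1))), Mul(Add(-46501, -30164), Pow(Add(-2016, -44321), -1))), -1) = Pow(Add(Add(Mul(17697, Rational(1, 44800)), Mul(1251, Rational(1, 11267))), Mul(-76665, Pow(-46337, -1))), -1) = Pow(Add(Add(Rational(17697, 44800), Rational(1251, 11267)), Mul(-76665, Rational(-1, 46337))), -1) = Pow(Add(Rational(255436899, 504761600), Rational(76665, 46337)), -1) = Pow(Rational(50533727652963, 23389138259200), -1) = Rational(23389138259200, 50533727652963)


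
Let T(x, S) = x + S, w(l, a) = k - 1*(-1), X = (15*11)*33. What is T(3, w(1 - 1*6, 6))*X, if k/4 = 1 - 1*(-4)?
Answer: 130680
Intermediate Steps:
X = 5445 (X = 165*33 = 5445)
k = 20 (k = 4*(1 - 1*(-4)) = 4*(1 + 4) = 4*5 = 20)
w(l, a) = 21 (w(l, a) = 20 - 1*(-1) = 20 + 1 = 21)
T(x, S) = S + x
T(3, w(1 - 1*6, 6))*X = (21 + 3)*5445 = 24*5445 = 130680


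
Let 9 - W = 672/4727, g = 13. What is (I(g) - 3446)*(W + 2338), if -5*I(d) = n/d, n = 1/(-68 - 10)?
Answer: -193818662684743/23965890 ≈ -8.0873e+6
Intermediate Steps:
W = 41871/4727 (W = 9 - 672/4727 = 41871/4727 ≈ 8.8578)
n = -1/78 (n = 1/(-78) = -1/78 ≈ -0.012821)
I(d) = 1/(390*d) (I(d) = -(-1)/(390*d) = 1/(390*d))
(I(g) - 3446)*(W + 2338) = ((1/390)/13 - 3446)*(41871/4727 + 2338) = ((1/390)*(1/13) - 3446)*(11093597/4727) = (1/5070 - 3446)*(11093597/4727) = -17471219/5070*11093597/4727 = -193818662684743/23965890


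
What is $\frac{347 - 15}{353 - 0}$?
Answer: $\frac{332}{353} \approx 0.94051$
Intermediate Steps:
$\frac{347 - 15}{353 - 0} = \frac{332}{353 + 0} = \frac{332}{353}$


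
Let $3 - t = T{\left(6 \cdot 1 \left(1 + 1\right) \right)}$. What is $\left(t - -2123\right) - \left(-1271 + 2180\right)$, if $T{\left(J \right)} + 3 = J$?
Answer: $1208$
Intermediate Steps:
$T{\left(J \right)} = -3 + J$
$t = -6$ ($t = 3 - \left(-3 + 6 \cdot 1 \left(1 + 1\right)\right) = 3 - \left(-3 + 6 \cdot 2\right) = 3 - \left(-3 + 12\right) = 3 - 9 = -6$)
$\left(t - -2123\right) - \left(-1271 + 2180\right) = \left(-6 - -2123\right) - \left(-1271 + 2180\right) = \left(-6 + 2123\right) - 909 = 2117 - 909 = 1208$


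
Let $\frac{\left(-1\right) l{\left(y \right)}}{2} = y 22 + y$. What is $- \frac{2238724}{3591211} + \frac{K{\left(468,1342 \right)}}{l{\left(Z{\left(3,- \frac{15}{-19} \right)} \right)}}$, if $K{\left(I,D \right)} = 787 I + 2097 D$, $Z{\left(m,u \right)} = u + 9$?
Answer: $- \frac{36195003889159}{5121066886} \approx -7067.9$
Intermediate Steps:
$Z{\left(m,u \right)} = 9 + u$
$l{\left(y \right)} = - 46 y$ ($l{\left(y \right)} = - 2 \left(y 22 + y\right) = - 2 \left(22 y + y\right) = - 2 \cdot 23 y = - 46 y$)
$- \frac{2238724}{3591211} + \frac{K{\left(468,1342 \right)}}{l{\left(Z{\left(3,- \frac{15}{-19} \right)} \right)}} = - \frac{2238724}{3591211} + \frac{787 \cdot 468 + 2097 \cdot 1342}{\left(-46\right) \left(9 - \frac{15}{-19}\right)} = \left(-2238724\right) \frac{1}{3591211} + \frac{368316 + 2814174}{\left(-46\right) \left(9 - - \frac{15}{19}\right)} = - \frac{2238724}{3591211} + \frac{3182490}{\left(-46\right) \left(9 + \frac{15}{19}\right)} = - \frac{2238724}{3591211} + \frac{3182490}{\left(-46\right) \frac{186}{19}} = - \frac{2238724}{3591211} + \frac{3182490}{- \frac{8556}{19}} = - \frac{2238724}{3591211} + 3182490 \left(- \frac{19}{8556}\right) = - \frac{2238724}{3591211} - \frac{10077885}{1426} = - \frac{36195003889159}{5121066886}$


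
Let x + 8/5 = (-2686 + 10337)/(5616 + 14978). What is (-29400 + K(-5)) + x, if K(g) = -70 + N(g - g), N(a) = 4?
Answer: -433462931/14710 ≈ -29467.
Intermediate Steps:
K(g) = -66 (K(g) = -70 + 4 = -66)
x = -18071/14710 (x = -8/5 + (-2686 + 10337)/(5616 + 14978) = -8/5 + 7651/20594 = -8/5 + 7651*(1/20594) = -8/5 + 1093/2942 = -18071/14710 ≈ -1.2285)
(-29400 + K(-5)) + x = (-29400 - 66) - 18071/14710 = -29466 - 18071/14710 = -433462931/14710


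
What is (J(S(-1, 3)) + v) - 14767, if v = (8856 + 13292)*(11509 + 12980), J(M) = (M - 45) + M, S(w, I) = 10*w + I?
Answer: 542367546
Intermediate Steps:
S(w, I) = I + 10*w
J(M) = -45 + 2*M (J(M) = (-45 + M) + M = -45 + 2*M)
v = 542382372 (v = 22148*24489 = 542382372)
(J(S(-1, 3)) + v) - 14767 = ((-45 + 2*(3 + 10*(-1))) + 542382372) - 14767 = ((-45 + 2*(3 - 10)) + 542382372) - 14767 = ((-45 + 2*(-7)) + 542382372) - 14767 = ((-45 - 14) + 542382372) - 14767 = (-59 + 542382372) - 14767 = 542382313 - 14767 = 542367546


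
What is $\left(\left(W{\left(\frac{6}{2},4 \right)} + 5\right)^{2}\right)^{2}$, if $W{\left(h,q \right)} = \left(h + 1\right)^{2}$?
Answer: $194481$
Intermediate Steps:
$W{\left(h,q \right)} = \left(1 + h\right)^{2}$
$\left(\left(W{\left(\frac{6}{2},4 \right)} + 5\right)^{2}\right)^{2} = \left(\left(\left(1 + \frac{6}{2}\right)^{2} + 5\right)^{2}\right)^{2} = \left(\left(\left(1 + 6 \cdot \frac{1}{2}\right)^{2} + 5\right)^{2}\right)^{2} = \left(\left(\left(1 + 3\right)^{2} + 5\right)^{2}\right)^{2} = \left(\left(4^{2} + 5\right)^{2}\right)^{2} = \left(\left(16 + 5\right)^{2}\right)^{2} = \left(21^{2}\right)^{2} = 441^{2} = 194481$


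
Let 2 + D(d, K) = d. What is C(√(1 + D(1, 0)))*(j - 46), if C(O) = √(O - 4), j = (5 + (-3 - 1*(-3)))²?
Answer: -42*I ≈ -42.0*I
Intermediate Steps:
D(d, K) = -2 + d
j = 25 (j = (5 + (-3 + 3))² = (5 + 0)² = 5² = 25)
C(O) = √(-4 + O)
C(√(1 + D(1, 0)))*(j - 46) = √(-4 + √(1 + (-2 + 1)))*(25 - 46) = √(-4 + √(1 - 1))*(-21) = √(-4 + √0)*(-21) = √(-4 + 0)*(-21) = √(-4)*(-21) = (2*I)*(-21) = -42*I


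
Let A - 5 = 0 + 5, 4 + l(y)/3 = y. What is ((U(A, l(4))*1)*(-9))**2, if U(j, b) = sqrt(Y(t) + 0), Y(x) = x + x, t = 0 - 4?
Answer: -648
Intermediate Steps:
l(y) = -12 + 3*y
t = -4
Y(x) = 2*x
A = 10 (A = 5 + (0 + 5) = 5 + 5 = 10)
U(j, b) = 2*I*sqrt(2) (U(j, b) = sqrt(2*(-4) + 0) = sqrt(-8 + 0) = sqrt(-8) = 2*I*sqrt(2))
((U(A, l(4))*1)*(-9))**2 = (((2*I*sqrt(2))*1)*(-9))**2 = ((2*I*sqrt(2))*(-9))**2 = (-18*I*sqrt(2))**2 = -648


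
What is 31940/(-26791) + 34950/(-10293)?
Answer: -5776730/1259177 ≈ -4.5877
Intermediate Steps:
31940/(-26791) + 34950/(-10293) = 31940*(-1/26791) + 34950*(-1/10293) = -31940/26791 - 11650/3431 = -5776730/1259177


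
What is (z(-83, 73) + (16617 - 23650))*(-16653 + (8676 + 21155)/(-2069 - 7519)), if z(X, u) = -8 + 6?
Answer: 374493674275/3196 ≈ 1.1718e+8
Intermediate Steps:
z(X, u) = -2
(z(-83, 73) + (16617 - 23650))*(-16653 + (8676 + 21155)/(-2069 - 7519)) = (-2 + (16617 - 23650))*(-16653 + (8676 + 21155)/(-2069 - 7519)) = (-2 - 7033)*(-16653 + 29831/(-9588)) = -7035*(-16653 + 29831*(-1/9588)) = -7035*(-16653 - 29831/9588) = -7035*(-159698795/9588) = 374493674275/3196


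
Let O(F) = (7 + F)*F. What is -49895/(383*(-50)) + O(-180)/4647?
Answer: 55212871/5932670 ≈ 9.3066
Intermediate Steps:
O(F) = F*(7 + F)
-49895/(383*(-50)) + O(-180)/4647 = -49895/(383*(-50)) - 180*(7 - 180)/4647 = -49895/(-19150) - 180*(-173)*(1/4647) = -49895*(-1/19150) + 31140*(1/4647) = 9979/3830 + 10380/1549 = 55212871/5932670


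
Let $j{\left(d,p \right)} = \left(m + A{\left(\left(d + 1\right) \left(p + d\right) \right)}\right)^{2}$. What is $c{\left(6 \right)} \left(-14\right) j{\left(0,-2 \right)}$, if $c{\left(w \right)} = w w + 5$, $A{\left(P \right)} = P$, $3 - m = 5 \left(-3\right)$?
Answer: $-146944$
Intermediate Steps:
$m = 18$ ($m = 3 - 5 \left(-3\right) = 3 - -15 = 3 + 15 = 18$)
$j{\left(d,p \right)} = \left(18 + \left(1 + d\right) \left(d + p\right)\right)^{2}$ ($j{\left(d,p \right)} = \left(18 + \left(d + 1\right) \left(p + d\right)\right)^{2} = \left(18 + \left(1 + d\right) \left(d + p\right)\right)^{2}$)
$c{\left(w \right)} = 5 + w^{2}$ ($c{\left(w \right)} = w^{2} + 5 = 5 + w^{2}$)
$c{\left(6 \right)} \left(-14\right) j{\left(0,-2 \right)} = \left(5 + 6^{2}\right) \left(-14\right) \left(18 + 0 - 2 + 0^{2} + 0 \left(-2\right)\right)^{2} = \left(5 + 36\right) \left(-14\right) \left(18 + 0 - 2 + 0 + 0\right)^{2} = 41 \left(-14\right) 16^{2} = \left(-574\right) 256 = -146944$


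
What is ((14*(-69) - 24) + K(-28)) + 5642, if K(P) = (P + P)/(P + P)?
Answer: 4653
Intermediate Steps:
K(P) = 1 (K(P) = (2*P)/((2*P)) = (2*P)*(1/(2*P)) = 1)
((14*(-69) - 24) + K(-28)) + 5642 = ((14*(-69) - 24) + 1) + 5642 = ((-966 - 24) + 1) + 5642 = (-990 + 1) + 5642 = -989 + 5642 = 4653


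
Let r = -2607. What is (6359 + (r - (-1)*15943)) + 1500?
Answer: 21195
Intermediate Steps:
(6359 + (r - (-1)*15943)) + 1500 = (6359 + (-2607 - (-1)*15943)) + 1500 = (6359 + (-2607 - 1*(-15943))) + 1500 = (6359 + (-2607 + 15943)) + 1500 = (6359 + 13336) + 1500 = 19695 + 1500 = 21195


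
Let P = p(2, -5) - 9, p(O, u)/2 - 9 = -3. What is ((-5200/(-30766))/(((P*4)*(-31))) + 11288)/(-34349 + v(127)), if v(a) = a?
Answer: -8074413311/24479321709 ≈ -0.32985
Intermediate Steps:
p(O, u) = 12 (p(O, u) = 18 + 2*(-3) = 18 - 6 = 12)
P = 3 (P = 12 - 9 = 3)
((-5200/(-30766))/(((P*4)*(-31))) + 11288)/(-34349 + v(127)) = ((-5200/(-30766))/(((3*4)*(-31))) + 11288)/(-34349 + 127) = ((-5200*(-1/30766))/((12*(-31))) + 11288)/(-34222) = ((2600/15383)/(-372) + 11288)*(-1/34222) = ((2600/15383)*(-1/372) + 11288)*(-1/34222) = (-650/1430619 + 11288)*(-1/34222) = (16148826622/1430619)*(-1/34222) = -8074413311/24479321709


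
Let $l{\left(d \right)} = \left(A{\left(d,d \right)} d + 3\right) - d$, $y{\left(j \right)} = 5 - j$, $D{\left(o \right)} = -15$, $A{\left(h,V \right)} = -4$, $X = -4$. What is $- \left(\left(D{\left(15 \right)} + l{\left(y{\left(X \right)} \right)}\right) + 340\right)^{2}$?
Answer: $-80089$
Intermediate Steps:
$l{\left(d \right)} = 3 - 5 d$ ($l{\left(d \right)} = \left(- 4 d + 3\right) - d = \left(3 - 4 d\right) - d = 3 - 5 d$)
$- \left(\left(D{\left(15 \right)} + l{\left(y{\left(X \right)} \right)}\right) + 340\right)^{2} = - \left(\left(-15 + \left(3 - 5 \left(5 - -4\right)\right)\right) + 340\right)^{2} = - \left(\left(-15 + \left(3 - 5 \left(5 + 4\right)\right)\right) + 340\right)^{2} = - \left(\left(-15 + \left(3 - 45\right)\right) + 340\right)^{2} = - \left(\left(-15 - 42\right) + 340\right)^{2} = - \left(-57 + 340\right)^{2} = - 283^{2} = \left(-1\right) 80089 = -80089$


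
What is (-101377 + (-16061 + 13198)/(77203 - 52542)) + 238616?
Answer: 483492588/3523 ≈ 1.3724e+5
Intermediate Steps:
(-101377 + (-16061 + 13198)/(77203 - 52542)) + 238616 = (-101377 - 2863/24661) + 238616 = (-101377 - 2863*1/24661) + 238616 = (-101377 - 409/3523) + 238616 = -357151580/3523 + 238616 = 483492588/3523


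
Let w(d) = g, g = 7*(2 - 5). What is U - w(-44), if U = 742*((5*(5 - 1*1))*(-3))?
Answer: -44499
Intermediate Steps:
g = -21 (g = 7*(-3) = -21)
w(d) = -21
U = -44520 (U = 742*((5*(5 - 1))*(-3)) = 742*((5*4)*(-3)) = 742*(20*(-3)) = 742*(-60) = -44520)
U - w(-44) = -44520 - 1*(-21) = -44520 + 21 = -44499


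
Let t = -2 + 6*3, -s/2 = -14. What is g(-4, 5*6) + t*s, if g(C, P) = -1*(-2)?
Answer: 450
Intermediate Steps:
g(C, P) = 2
s = 28 (s = -2*(-14) = 28)
t = 16 (t = -2 + 18 = 16)
g(-4, 5*6) + t*s = 2 + 16*28 = 2 + 448 = 450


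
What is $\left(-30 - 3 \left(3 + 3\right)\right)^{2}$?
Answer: $2304$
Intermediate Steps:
$\left(-30 - 3 \left(3 + 3\right)\right)^{2} = \left(-30 - 18\right)^{2} = \left(-48\right)^{2} = 2304$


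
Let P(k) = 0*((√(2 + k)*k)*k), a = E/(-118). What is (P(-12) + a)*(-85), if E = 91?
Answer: 7735/118 ≈ 65.551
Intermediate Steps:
a = -91/118 (a = 91/(-118) = 91*(-1/118) = -91/118 ≈ -0.77119)
P(k) = 0 (P(k) = 0*((k*√(2 + k))*k) = 0*(k²*√(2 + k)) = 0)
(P(-12) + a)*(-85) = (0 - 91/118)*(-85) = -91/118*(-85) = 7735/118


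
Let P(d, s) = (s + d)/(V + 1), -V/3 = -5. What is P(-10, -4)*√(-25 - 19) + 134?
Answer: 134 - 7*I*√11/4 ≈ 134.0 - 5.8041*I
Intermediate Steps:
V = 15 (V = -3*(-5) = 15)
P(d, s) = d/16 + s/16 (P(d, s) = (s + d)/(15 + 1) = (d + s)/16 = (d + s)*(1/16) = d/16 + s/16)
P(-10, -4)*√(-25 - 19) + 134 = ((1/16)*(-10) + (1/16)*(-4))*√(-25 - 19) + 134 = (-5/8 - ¼)*√(-44) + 134 = -7*I*√11/4 + 134 = 134 - 7*I*√11/4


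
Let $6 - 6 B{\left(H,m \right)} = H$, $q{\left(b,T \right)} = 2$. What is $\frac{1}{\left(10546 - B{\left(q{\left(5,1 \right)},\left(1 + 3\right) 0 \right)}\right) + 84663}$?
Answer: $\frac{3}{285625} \approx 1.0503 \cdot 10^{-5}$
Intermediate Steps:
$B{\left(H,m \right)} = 1 - \frac{H}{6}$
$\frac{1}{\left(10546 - B{\left(q{\left(5,1 \right)},\left(1 + 3\right) 0 \right)}\right) + 84663} = \frac{1}{\left(10546 - \left(1 - \frac{1}{3}\right)\right) + 84663} = \frac{1}{\left(10546 - \frac{2}{3}\right) + 84663} = \frac{1}{\frac{31636}{3} + 84663} = \frac{1}{\frac{285625}{3}} = \frac{3}{285625}$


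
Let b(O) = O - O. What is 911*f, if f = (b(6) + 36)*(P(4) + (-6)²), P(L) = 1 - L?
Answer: 1082268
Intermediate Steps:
b(O) = 0
f = 1188 (f = (0 + 36)*((1 - 1*4) + (-6)²) = 36*((1 - 4) + 36) = 36*(-3 + 36) = 36*33 = 1188)
911*f = 911*1188 = 1082268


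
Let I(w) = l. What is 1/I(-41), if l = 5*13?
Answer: 1/65 ≈ 0.015385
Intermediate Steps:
l = 65
I(w) = 65
1/I(-41) = 1/65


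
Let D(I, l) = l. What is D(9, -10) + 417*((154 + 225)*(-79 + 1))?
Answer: -12327364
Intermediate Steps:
D(9, -10) + 417*((154 + 225)*(-79 + 1)) = -10 + 417*((154 + 225)*(-79 + 1)) = -10 + 417*(379*(-78)) = -10 + 417*(-29562) = -10 - 12327354 = -12327364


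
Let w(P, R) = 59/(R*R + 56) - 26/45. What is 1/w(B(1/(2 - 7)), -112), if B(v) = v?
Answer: -4200/2407 ≈ -1.7449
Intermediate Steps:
w(P, R) = -26/45 + 59/(56 + R²) (w(P, R) = 59/(R² + 56) - 26*1/45 = 59/(56 + R²) - 26/45 = -26/45 + 59/(56 + R²))
1/w(B(1/(2 - 7)), -112) = 1/((1199 - 26*(-112)²)/(45*(56 + (-112)²))) = 1/((1199 - 26*12544)/(45*(56 + 12544))) = 1/((1/45)*(1199 - 326144)/12600) = 1/((1/45)*(1/12600)*(-324945)) = 1/(-2407/4200) = -4200/2407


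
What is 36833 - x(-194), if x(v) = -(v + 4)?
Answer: 36643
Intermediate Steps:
x(v) = -4 - v (x(v) = -(4 + v) = -4 - v)
36833 - x(-194) = 36833 - (-4 - 1*(-194)) = 36833 - (-4 + 194) = 36833 - 1*190 = 36833 - 190 = 36643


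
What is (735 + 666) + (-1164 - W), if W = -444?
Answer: 681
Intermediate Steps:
(735 + 666) + (-1164 - W) = (735 + 666) + (-1164 - 1*(-444)) = 1401 + (-1164 + 444) = 1401 - 720 = 681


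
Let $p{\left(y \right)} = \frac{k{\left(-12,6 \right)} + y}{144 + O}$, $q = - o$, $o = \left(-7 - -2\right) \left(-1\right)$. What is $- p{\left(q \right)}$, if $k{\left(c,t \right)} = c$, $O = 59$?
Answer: $\frac{17}{203} \approx 0.083744$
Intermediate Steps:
$o = 5$ ($o = \left(-7 + 2\right) \left(-1\right) = \left(-5\right) \left(-1\right) = 5$)
$q = -5$ ($q = \left(-1\right) 5 = -5$)
$p{\left(y \right)} = - \frac{12}{203} + \frac{y}{203}$ ($p{\left(y \right)} = \frac{-12 + y}{144 + 59} = \frac{-12 + y}{203} = \left(-12 + y\right) \frac{1}{203} = - \frac{12}{203} + \frac{y}{203}$)
$- p{\left(q \right)} = - (- \frac{12}{203} + \frac{1}{203} \left(-5\right)) = - (- \frac{12}{203} - \frac{5}{203}) = \left(-1\right) \left(- \frac{17}{203}\right) = \frac{17}{203}$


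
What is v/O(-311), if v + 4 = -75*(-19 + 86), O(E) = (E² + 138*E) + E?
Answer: -5029/53492 ≈ -0.094014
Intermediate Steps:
O(E) = E² + 139*E
v = -5029 (v = -4 - 75*(-19 + 86) = -4 - 75*67 = -4 - 5025 = -5029)
v/O(-311) = -5029*(-1/(311*(139 - 311))) = -5029/((-311*(-172))) = -5029/53492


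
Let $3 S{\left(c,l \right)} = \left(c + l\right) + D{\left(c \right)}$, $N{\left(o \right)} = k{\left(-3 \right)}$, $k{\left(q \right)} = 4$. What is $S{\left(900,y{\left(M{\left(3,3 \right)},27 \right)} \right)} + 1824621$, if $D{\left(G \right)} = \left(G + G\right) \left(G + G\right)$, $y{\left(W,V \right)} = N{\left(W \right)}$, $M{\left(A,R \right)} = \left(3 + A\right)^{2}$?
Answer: $\frac{8714767}{3} \approx 2.9049 \cdot 10^{6}$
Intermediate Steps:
$N{\left(o \right)} = 4$
$y{\left(W,V \right)} = 4$
$D{\left(G \right)} = 4 G^{2}$ ($D{\left(G \right)} = 2 G 2 G = 4 G^{2}$)
$S{\left(c,l \right)} = \frac{c}{3} + \frac{l}{3} + \frac{4 c^{2}}{3}$ ($S{\left(c,l \right)} = \frac{\left(c + l\right) + 4 c^{2}}{3} = \frac{c + l + 4 c^{2}}{3} = \frac{c}{3} + \frac{l}{3} + \frac{4 c^{2}}{3}$)
$S{\left(900,y{\left(M{\left(3,3 \right)},27 \right)} \right)} + 1824621 = \left(\frac{1}{3} \cdot 900 + \frac{1}{3} \cdot 4 + \frac{4 \cdot 900^{2}}{3}\right) + 1824621 = \left(300 + \frac{4}{3} + \frac{4}{3} \cdot 810000\right) + 1824621 = \left(300 + \frac{4}{3} + 1080000\right) + 1824621 = \frac{3240904}{3} + 1824621 = \frac{8714767}{3}$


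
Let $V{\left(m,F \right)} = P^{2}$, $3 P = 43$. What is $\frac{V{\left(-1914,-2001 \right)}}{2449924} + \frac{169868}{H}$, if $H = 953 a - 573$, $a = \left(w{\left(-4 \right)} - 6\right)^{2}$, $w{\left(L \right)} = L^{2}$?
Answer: $\frac{3745648360511}{2088665556732} \approx 1.7933$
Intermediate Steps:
$P = \frac{43}{3}$ ($P = \frac{1}{3} \cdot 43 = \frac{43}{3} \approx 14.333$)
$a = 100$ ($a = \left(\left(-4\right)^{2} - 6\right)^{2} = \left(16 - 6\right)^{2} = 10^{2} = 100$)
$V{\left(m,F \right)} = \frac{1849}{9}$ ($V{\left(m,F \right)} = \left(\frac{43}{3}\right)^{2} = \frac{1849}{9}$)
$H = 94727$ ($H = 953 \cdot 100 - 573 = 95300 - 573 = 94727$)
$\frac{V{\left(-1914,-2001 \right)}}{2449924} + \frac{169868}{H} = \frac{1849}{9 \cdot 2449924} + \frac{169868}{94727} = \frac{1849}{9} \cdot \frac{1}{2449924} + 169868 \cdot \frac{1}{94727} = \frac{1849}{22049316} + \frac{169868}{94727} = \frac{3745648360511}{2088665556732}$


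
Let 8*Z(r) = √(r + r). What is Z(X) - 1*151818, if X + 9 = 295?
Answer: -151818 + √143/4 ≈ -1.5182e+5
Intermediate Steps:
X = 286 (X = -9 + 295 = 286)
Z(r) = √2*√r/8 (Z(r) = √(r + r)/8 = √(2*r)/8 = (√2*√r)/8 = √2*√r/8)
Z(X) - 1*151818 = √2*√286/8 - 1*151818 = √143/4 - 151818 = -151818 + √143/4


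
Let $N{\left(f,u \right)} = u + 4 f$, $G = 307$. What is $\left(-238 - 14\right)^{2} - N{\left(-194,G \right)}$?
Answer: $63973$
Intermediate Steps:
$\left(-238 - 14\right)^{2} - N{\left(-194,G \right)} = \left(-238 - 14\right)^{2} - \left(307 + 4 \left(-194\right)\right) = \left(-252\right)^{2} - \left(307 - 776\right) = 63504 - -469 = 63504 + 469 = 63973$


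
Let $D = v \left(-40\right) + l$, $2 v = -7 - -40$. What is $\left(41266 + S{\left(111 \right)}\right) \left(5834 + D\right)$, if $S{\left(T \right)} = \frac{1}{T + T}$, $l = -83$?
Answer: $\frac{15546306941}{74} \approx 2.1009 \cdot 10^{8}$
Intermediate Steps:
$v = \frac{33}{2}$ ($v = \frac{-7 - -40}{2} = \frac{-7 + 40}{2} = \frac{1}{2} \cdot 33 = \frac{33}{2} \approx 16.5$)
$S{\left(T \right)} = \frac{1}{2 T}$
$D = -743$ ($D = \frac{33}{2} \left(-40\right) - 83 = -660 - 83 = -743$)
$\left(41266 + S{\left(111 \right)}\right) \left(5834 + D\right) = \left(41266 + \frac{1}{2 \cdot 111}\right) \left(5834 - 743\right) = \left(41266 + \frac{1}{2} \cdot \frac{1}{111}\right) 5091 = \left(41266 + \frac{1}{222}\right) 5091 = \frac{9161053}{222} \cdot 5091 = \frac{15546306941}{74}$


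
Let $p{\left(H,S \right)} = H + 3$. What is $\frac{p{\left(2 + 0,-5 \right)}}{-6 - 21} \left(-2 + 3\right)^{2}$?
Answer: $- \frac{5}{27} \approx -0.18519$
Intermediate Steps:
$p{\left(H,S \right)} = 3 + H$
$\frac{p{\left(2 + 0,-5 \right)}}{-6 - 21} \left(-2 + 3\right)^{2} = \frac{3 + \left(2 + 0\right)}{-6 - 21} \left(-2 + 3\right)^{2} = \frac{3 + 2}{-27} \cdot 1^{2} = \left(- \frac{1}{27}\right) 5 \cdot 1 = \left(- \frac{5}{27}\right) 1 = - \frac{5}{27}$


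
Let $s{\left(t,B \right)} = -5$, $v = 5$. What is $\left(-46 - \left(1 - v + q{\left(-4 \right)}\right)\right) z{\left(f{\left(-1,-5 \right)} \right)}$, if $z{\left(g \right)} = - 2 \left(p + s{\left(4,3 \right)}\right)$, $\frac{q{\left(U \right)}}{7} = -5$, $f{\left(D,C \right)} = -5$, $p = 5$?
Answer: $0$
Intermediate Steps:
$q{\left(U \right)} = -35$ ($q{\left(U \right)} = 7 \left(-5\right) = -35$)
$z{\left(g \right)} = 0$ ($z{\left(g \right)} = - 2 \left(5 - 5\right) = \left(-2\right) 0 = 0$)
$\left(-46 - \left(1 - v + q{\left(-4 \right)}\right)\right) z{\left(f{\left(-1,-5 \right)} \right)} = \left(-46 + \left(-1 + \left(5 - -35\right)\right)\right) 0 = \left(-46 + \left(-1 + \left(5 + 35\right)\right)\right) 0 = \left(-46 + \left(-1 + 40\right)\right) 0 = \left(-46 + 39\right) 0 = \left(-7\right) 0 = 0$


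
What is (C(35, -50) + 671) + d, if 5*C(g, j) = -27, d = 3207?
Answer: 19363/5 ≈ 3872.6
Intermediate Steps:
C(g, j) = -27/5 (C(g, j) = (1/5)*(-27) = -27/5)
(C(35, -50) + 671) + d = (-27/5 + 671) + 3207 = 3328/5 + 3207 = 19363/5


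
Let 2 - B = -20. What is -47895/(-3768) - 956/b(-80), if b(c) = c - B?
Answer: 1414583/64056 ≈ 22.084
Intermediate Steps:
B = 22 (B = 2 - 1*(-20) = 2 + 20 = 22)
b(c) = -22 + c (b(c) = c - 1*22 = c - 22 = -22 + c)
-47895/(-3768) - 956/b(-80) = -47895/(-3768) - 956/(-22 - 80) = -47895*(-1/3768) - 956/(-102) = 15965/1256 - 956*(-1/102) = 15965/1256 + 478/51 = 1414583/64056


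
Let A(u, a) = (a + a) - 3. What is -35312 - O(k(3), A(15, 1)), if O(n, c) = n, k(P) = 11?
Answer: -35323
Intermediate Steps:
A(u, a) = -3 + 2*a (A(u, a) = 2*a - 3 = -3 + 2*a)
-35312 - O(k(3), A(15, 1)) = -35312 - 1*11 = -35312 - 11 = -35323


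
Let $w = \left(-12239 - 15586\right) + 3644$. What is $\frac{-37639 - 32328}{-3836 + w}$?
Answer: $\frac{69967}{28017} \approx 2.4973$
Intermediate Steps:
$w = -24181$ ($w = -27825 + 3644 = -24181$)
$\frac{-37639 - 32328}{-3836 + w} = \frac{-37639 - 32328}{-3836 - 24181} = \frac{-37639 - 32328}{-28017} = \left(-69967\right) \left(- \frac{1}{28017}\right) = \frac{69967}{28017}$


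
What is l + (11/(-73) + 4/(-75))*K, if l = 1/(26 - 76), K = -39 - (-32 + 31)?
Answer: 84673/10950 ≈ 7.7327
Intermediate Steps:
K = -38 (K = -39 - 1*(-1) = -39 + 1 = -38)
l = -1/50 (l = 1/(-50) = -1/50 ≈ -0.020000)
l + (11/(-73) + 4/(-75))*K = -1/50 + (11/(-73) + 4/(-75))*(-38) = -1/50 + (11*(-1/73) + 4*(-1/75))*(-38) = -1/50 + (-11/73 - 4/75)*(-38) = -1/50 - 1117/5475*(-38) = -1/50 + 42446/5475 = 84673/10950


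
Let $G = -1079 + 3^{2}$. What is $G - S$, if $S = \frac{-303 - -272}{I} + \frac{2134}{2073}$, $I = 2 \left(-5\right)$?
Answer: $- \frac{22266703}{20730} \approx -1074.1$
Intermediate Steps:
$I = -10$
$S = \frac{85603}{20730}$ ($S = \frac{-303 - -272}{-10} + \frac{2134}{2073} = \left(-303 + 272\right) \left(- \frac{1}{10}\right) + 2134 \cdot \frac{1}{2073} = \left(-31\right) \left(- \frac{1}{10}\right) + \frac{2134}{2073} = \frac{31}{10} + \frac{2134}{2073} = \frac{85603}{20730} \approx 4.1294$)
$G = -1070$ ($G = -1079 + 9 = -1070$)
$G - S = -1070 - \frac{85603}{20730} = - \frac{22266703}{20730}$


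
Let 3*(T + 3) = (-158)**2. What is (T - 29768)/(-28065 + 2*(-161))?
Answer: 64349/85161 ≈ 0.75562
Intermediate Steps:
T = 24955/3 (T = -3 + (1/3)*(-158)**2 = -3 + (1/3)*24964 = -3 + 24964/3 = 24955/3 ≈ 8318.3)
(T - 29768)/(-28065 + 2*(-161)) = (24955/3 - 29768)/(-28065 + 2*(-161)) = -64349/(3*(-28065 - 322)) = -64349/3/(-28387) = -64349/3*(-1/28387) = 64349/85161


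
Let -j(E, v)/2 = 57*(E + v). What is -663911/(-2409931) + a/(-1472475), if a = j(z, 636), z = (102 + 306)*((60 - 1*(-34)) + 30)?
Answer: 5017190036759/1182854383075 ≈ 4.2416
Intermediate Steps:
z = 50592 (z = 408*((60 + 34) + 30) = 408*(94 + 30) = 408*124 = 50592)
j(E, v) = -114*E - 114*v (j(E, v) = -114*(E + v) = -2*(57*E + 57*v) = -114*E - 114*v)
a = -5839992 (a = -114*50592 - 114*636 = -5767488 - 72504 = -5839992)
-663911/(-2409931) + a/(-1472475) = -663911/(-2409931) - 5839992/(-1472475) = -663911*(-1/2409931) - 5839992*(-1/1472475) = 663911/2409931 + 1946664/490825 = 5017190036759/1182854383075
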